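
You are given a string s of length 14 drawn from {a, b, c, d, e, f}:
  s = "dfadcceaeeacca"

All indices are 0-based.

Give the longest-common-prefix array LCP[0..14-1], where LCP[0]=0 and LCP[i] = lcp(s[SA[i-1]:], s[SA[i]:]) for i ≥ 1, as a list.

rank | idx | suffix
   0 |  13 | a
   1 |  10 | acca
   2 |   2 | adcceaeeacca
   3 |   7 | aeeacca
   4 |  12 | ca
   5 |  11 | cca
   6 |   4 | cceaeeacca
   7 |   5 | ceaeeacca
   8 |   3 | dcceaeeacca
   9 |   0 | dfadcceaeeacca
  10 |   9 | eacca
  11 |   6 | eaeeacca
  12 |   8 | eeacca
  13 |   1 | fadcceaeeacca

SA = [13, 10, 2, 7, 12, 11, 4, 5, 3, 0, 9, 6, 8, 1]
i: (SA[i-1],SA[i]) lcp shared
  1: (13,10) 1 'a'
  2: (10,2) 1 'a'
  3: (2,7) 1 'a'
  4: (7,12) 0 ''
  5: (12,11) 1 'c'
  6: (11,4) 2 'cc'
  7: (4,5) 1 'c'
  8: (5,3) 0 ''
  9: (3,0) 1 'd'
  10: (0,9) 0 ''
  11: (9,6) 2 'ea'
  12: (6,8) 1 'e'
  13: (8,1) 0 ''

[0, 1, 1, 1, 0, 1, 2, 1, 0, 1, 0, 2, 1, 0]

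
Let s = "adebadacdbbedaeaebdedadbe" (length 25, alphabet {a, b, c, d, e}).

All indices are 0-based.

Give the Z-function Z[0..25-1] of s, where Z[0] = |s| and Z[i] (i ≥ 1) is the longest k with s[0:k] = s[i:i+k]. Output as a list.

Z[0]=25
i=1: i≥r, start 0; Z[1]=0
i=2: i≥r, start 0; Z[2]=0
i=3: i≥r, start 0; Z[3]=0
i=4: i≥r, start 0; Z[4]=2 grow→box=[4,6)
i=5: min(r-i=1, Z[1]=0)=0; Z[5]=0
i=6: i≥r, start 0; Z[6]=1 grow→box=[6,7)
i=7: i≥r, start 0; Z[7]=0
i=8: i≥r, start 0; Z[8]=0
i=9: i≥r, start 0; Z[9]=0
i=10: i≥r, start 0; Z[10]=0
i=11: i≥r, start 0; Z[11]=0
i=12: i≥r, start 0; Z[12]=0
i=13: i≥r, start 0; Z[13]=1 grow→box=[13,14)
i=14: i≥r, start 0; Z[14]=0
i=15: i≥r, start 0; Z[15]=1 grow→box=[15,16)
i=16: i≥r, start 0; Z[16]=0
i=17: i≥r, start 0; Z[17]=0
i=18: i≥r, start 0; Z[18]=0
i=19: i≥r, start 0; Z[19]=0
i=20: i≥r, start 0; Z[20]=0
i=21: i≥r, start 0; Z[21]=2 grow→box=[21,23)
i=22: min(r-i=1, Z[1]=0)=0; Z[22]=0
i=23: i≥r, start 0; Z[23]=0
i=24: i≥r, start 0; Z[24]=0

[25, 0, 0, 0, 2, 0, 1, 0, 0, 0, 0, 0, 0, 1, 0, 1, 0, 0, 0, 0, 0, 2, 0, 0, 0]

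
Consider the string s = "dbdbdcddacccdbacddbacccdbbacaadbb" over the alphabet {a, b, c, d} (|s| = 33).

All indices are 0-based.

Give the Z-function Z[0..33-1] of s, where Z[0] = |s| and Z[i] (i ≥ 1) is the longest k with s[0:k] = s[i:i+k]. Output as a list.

[33, 0, 3, 0, 1, 0, 1, 1, 0, 0, 0, 0, 2, 0, 0, 0, 1, 2, 0, 0, 0, 0, 0, 2, 0, 0, 0, 0, 0, 0, 2, 0, 0]

Z[0]=33
i=1: fresh scan; Z[1]=0
i=2: fresh scan; Z[2]=3 grow→box=[2,5)
i=3: min(r-i=2, Z[1]=0)=0; Z[3]=0
i=4: min(r-i=1, Z[2]=3)=1; Z[4]=1
i=5: fresh scan; Z[5]=0
i=6: fresh scan; Z[6]=1 grow→box=[6,7)
i=7: fresh scan; Z[7]=1 grow→box=[7,8)
i=8: fresh scan; Z[8]=0
i=9: fresh scan; Z[9]=0
i=10: fresh scan; Z[10]=0
i=11: fresh scan; Z[11]=0
i=12: fresh scan; Z[12]=2 grow→box=[12,14)
i=13: min(r-i=1, Z[1]=0)=0; Z[13]=0
i=14: fresh scan; Z[14]=0
i=15: fresh scan; Z[15]=0
i=16: fresh scan; Z[16]=1 grow→box=[16,17)
i=17: fresh scan; Z[17]=2 grow→box=[17,19)
i=18: min(r-i=1, Z[1]=0)=0; Z[18]=0
i=19: fresh scan; Z[19]=0
i=20: fresh scan; Z[20]=0
i=21: fresh scan; Z[21]=0
i=22: fresh scan; Z[22]=0
i=23: fresh scan; Z[23]=2 grow→box=[23,25)
i=24: min(r-i=1, Z[1]=0)=0; Z[24]=0
i=25: fresh scan; Z[25]=0
i=26: fresh scan; Z[26]=0
i=27: fresh scan; Z[27]=0
i=28: fresh scan; Z[28]=0
i=29: fresh scan; Z[29]=0
i=30: fresh scan; Z[30]=2 grow→box=[30,32)
i=31: min(r-i=1, Z[1]=0)=0; Z[31]=0
i=32: fresh scan; Z[32]=0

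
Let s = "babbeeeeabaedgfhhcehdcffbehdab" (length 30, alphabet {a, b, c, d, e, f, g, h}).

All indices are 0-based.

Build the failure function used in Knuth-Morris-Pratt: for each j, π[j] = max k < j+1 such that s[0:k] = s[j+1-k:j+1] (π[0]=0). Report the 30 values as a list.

[0, 0, 1, 1, 0, 0, 0, 0, 0, 1, 2, 0, 0, 0, 0, 0, 0, 0, 0, 0, 0, 0, 0, 0, 1, 0, 0, 0, 0, 1]

π[0] = 0
j=1 s[j]='a': π[1]=0 (border '')
j=2 s[j]='b': π[2]=1 (border 'b')
j=3 s[j]='b': k: 1→0; π[3]=1 (border 'b')
j=4 s[j]='e': k: 1→0; π[4]=0 (border '')
j=5 s[j]='e': π[5]=0 (border '')
j=6 s[j]='e': π[6]=0 (border '')
j=7 s[j]='e': π[7]=0 (border '')
j=8 s[j]='a': π[8]=0 (border '')
j=9 s[j]='b': π[9]=1 (border 'b')
j=10 s[j]='a': π[10]=2 (border 'ba')
j=11 s[j]='e': k: 2→0; π[11]=0 (border '')
j=12 s[j]='d': π[12]=0 (border '')
j=13 s[j]='g': π[13]=0 (border '')
j=14 s[j]='f': π[14]=0 (border '')
j=15 s[j]='h': π[15]=0 (border '')
j=16 s[j]='h': π[16]=0 (border '')
j=17 s[j]='c': π[17]=0 (border '')
j=18 s[j]='e': π[18]=0 (border '')
j=19 s[j]='h': π[19]=0 (border '')
j=20 s[j]='d': π[20]=0 (border '')
j=21 s[j]='c': π[21]=0 (border '')
j=22 s[j]='f': π[22]=0 (border '')
j=23 s[j]='f': π[23]=0 (border '')
j=24 s[j]='b': π[24]=1 (border 'b')
j=25 s[j]='e': k: 1→0; π[25]=0 (border '')
j=26 s[j]='h': π[26]=0 (border '')
j=27 s[j]='d': π[27]=0 (border '')
j=28 s[j]='a': π[28]=0 (border '')
j=29 s[j]='b': π[29]=1 (border 'b')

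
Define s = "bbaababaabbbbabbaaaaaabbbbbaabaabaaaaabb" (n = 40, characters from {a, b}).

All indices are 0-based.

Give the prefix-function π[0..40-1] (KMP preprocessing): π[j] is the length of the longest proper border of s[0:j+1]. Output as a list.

π[0] = 0
j=1 s[j]='b': π[1]=1 (border 'b')
j=2 s[j]='a': k: 1→0; π[2]=0 (border '')
j=3 s[j]='a': π[3]=0 (border '')
j=4 s[j]='b': π[4]=1 (border 'b')
j=5 s[j]='a': k: 1→0; π[5]=0 (border '')
j=6 s[j]='b': π[6]=1 (border 'b')
j=7 s[j]='a': k: 1→0; π[7]=0 (border '')
j=8 s[j]='a': π[8]=0 (border '')
j=9 s[j]='b': π[9]=1 (border 'b')
j=10 s[j]='b': π[10]=2 (border 'bb')
j=11 s[j]='b': k: 2→1; π[11]=2 (border 'bb')
j=12 s[j]='b': k: 2→1; π[12]=2 (border 'bb')
j=13 s[j]='a': π[13]=3 (border 'bba')
j=14 s[j]='b': k: 3→0; π[14]=1 (border 'b')
j=15 s[j]='b': π[15]=2 (border 'bb')
j=16 s[j]='a': π[16]=3 (border 'bba')
j=17 s[j]='a': π[17]=4 (border 'bbaa')
j=18 s[j]='a': k: 4→0; π[18]=0 (border '')
j=19 s[j]='a': π[19]=0 (border '')
j=20 s[j]='a': π[20]=0 (border '')
j=21 s[j]='a': π[21]=0 (border '')
j=22 s[j]='b': π[22]=1 (border 'b')
j=23 s[j]='b': π[23]=2 (border 'bb')
j=24 s[j]='b': k: 2→1; π[24]=2 (border 'bb')
j=25 s[j]='b': k: 2→1; π[25]=2 (border 'bb')
j=26 s[j]='b': k: 2→1; π[26]=2 (border 'bb')
j=27 s[j]='a': π[27]=3 (border 'bba')
j=28 s[j]='a': π[28]=4 (border 'bbaa')
j=29 s[j]='b': π[29]=5 (border 'bbaab')
j=30 s[j]='a': π[30]=6 (border 'bbaaba')
j=31 s[j]='a': k: 6→0; π[31]=0 (border '')
j=32 s[j]='b': π[32]=1 (border 'b')
j=33 s[j]='a': k: 1→0; π[33]=0 (border '')
j=34 s[j]='a': π[34]=0 (border '')
j=35 s[j]='a': π[35]=0 (border '')
j=36 s[j]='a': π[36]=0 (border '')
j=37 s[j]='a': π[37]=0 (border '')
j=38 s[j]='b': π[38]=1 (border 'b')
j=39 s[j]='b': π[39]=2 (border 'bb')

[0, 1, 0, 0, 1, 0, 1, 0, 0, 1, 2, 2, 2, 3, 1, 2, 3, 4, 0, 0, 0, 0, 1, 2, 2, 2, 2, 3, 4, 5, 6, 0, 1, 0, 0, 0, 0, 0, 1, 2]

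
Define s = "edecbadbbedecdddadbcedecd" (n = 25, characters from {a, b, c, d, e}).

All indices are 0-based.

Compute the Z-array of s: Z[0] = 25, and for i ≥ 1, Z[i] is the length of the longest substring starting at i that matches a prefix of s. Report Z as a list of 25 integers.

Z[0]=25
i=1: outside box; Z[1]=0
i=2: outside box; Z[2]=1 scan→box=[2,3)
i=3: outside box; Z[3]=0
i=4: outside box; Z[4]=0
i=5: outside box; Z[5]=0
i=6: outside box; Z[6]=0
i=7: outside box; Z[7]=0
i=8: outside box; Z[8]=0
i=9: outside box; Z[9]=4 scan→box=[9,13)
i=10: min(r-i=3, Z[1]=0)=0; Z[10]=0
i=11: min(r-i=2, Z[2]=1)=1; Z[11]=1
i=12: min(r-i=1, Z[3]=0)=0; Z[12]=0
i=13: outside box; Z[13]=0
i=14: outside box; Z[14]=0
i=15: outside box; Z[15]=0
i=16: outside box; Z[16]=0
i=17: outside box; Z[17]=0
i=18: outside box; Z[18]=0
i=19: outside box; Z[19]=0
i=20: outside box; Z[20]=4 scan→box=[20,24)
i=21: min(r-i=3, Z[1]=0)=0; Z[21]=0
i=22: min(r-i=2, Z[2]=1)=1; Z[22]=1
i=23: min(r-i=1, Z[3]=0)=0; Z[23]=0
i=24: outside box; Z[24]=0

[25, 0, 1, 0, 0, 0, 0, 0, 0, 4, 0, 1, 0, 0, 0, 0, 0, 0, 0, 0, 4, 0, 1, 0, 0]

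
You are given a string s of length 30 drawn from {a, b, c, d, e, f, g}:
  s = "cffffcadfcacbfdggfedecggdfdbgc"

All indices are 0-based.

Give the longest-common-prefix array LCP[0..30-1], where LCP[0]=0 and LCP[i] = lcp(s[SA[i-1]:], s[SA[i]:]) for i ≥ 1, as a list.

[0, 1, 0, 1, 0, 1, 2, 1, 1, 1, 0, 1, 1, 2, 1, 0, 1, 0, 3, 1, 2, 1, 1, 2, 3, 0, 1, 1, 1, 2]

sorted suffixes:
  #0 SA[0]=10  'acbfdggfedecggdfdbgc'
  #1 SA[1]=6  'adfcacbfdggfedecggdfdbgc'
  #2 SA[2]=12  'bfdggfedecggdfdbgc'
  #3 SA[3]=27  'bgc'
  #4 SA[4]=29  'c'
  #5 SA[5]=9  'cacbfdggfedecggdfdbgc'
  #6 SA[6]=5  'cadfcacbfdggfedecggdfdbgc'
  #7 SA[7]=11  'cbfdggfedecggdfdbgc'
  #8 SA[8]=0  'cffffcadfcacbfdggfedecggdfdbgc'
  #9 SA[9]=21  'cggdfdbgc'
  #10 SA[10]=26  'dbgc'
  #11 SA[11]=19  'decggdfdbgc'
  #12 SA[12]=7  'dfcacbfdggfedecggdfdbgc'
  #13 SA[13]=24  'dfdbgc'
  #14 SA[14]=14  'dggfedecggdfdbgc'
  #15 SA[15]=20  'ecggdfdbgc'
  #16 SA[16]=18  'edecggdfdbgc'
  #17 SA[17]=8  'fcacbfdggfedecggdfdbgc'
  #18 SA[18]=4  'fcadfcacbfdggfedecggdfdbgc'
  #19 SA[19]=25  'fdbgc'
  #20 SA[20]=13  'fdggfedecggdfdbgc'
  #21 SA[21]=17  'fedecggdfdbgc'
  #22 SA[22]=3  'ffcadfcacbfdggfedecggdfdbgc'
  #23 SA[23]=2  'fffcadfcacbfdggfedecggdfdbgc'
  #24 SA[24]=1  'ffffcadfcacbfdggfedecggdfdbgc'
  #25 SA[25]=28  'gc'
  #26 SA[26]=23  'gdfdbgc'
  #27 SA[27]=16  'gfedecggdfdbgc'
  #28 SA[28]=22  'ggdfdbgc'
  #29 SA[29]=15  'ggfedecggdfdbgc'

SA = [10, 6, 12, 27, 29, 9, 5, 11, 0, 21, 26, 19, 7, 24, 14, 20, 18, 8, 4, 25, 13, 17, 3, 2, 1, 28, 23, 16, 22, 15]
[i] adj suffixes → lcp
  [1] 10/6 → 1 ('a')
  [2] 6/12 → 0 ('')
  [3] 12/27 → 1 ('b')
  [4] 27/29 → 0 ('')
  [5] 29/9 → 1 ('c')
  [6] 9/5 → 2 ('ca')
  [7] 5/11 → 1 ('c')
  [8] 11/0 → 1 ('c')
  [9] 0/21 → 1 ('c')
  [10] 21/26 → 0 ('')
  [11] 26/19 → 1 ('d')
  [12] 19/7 → 1 ('d')
  [13] 7/24 → 2 ('df')
  [14] 24/14 → 1 ('d')
  [15] 14/20 → 0 ('')
  [16] 20/18 → 1 ('e')
  [17] 18/8 → 0 ('')
  [18] 8/4 → 3 ('fca')
  [19] 4/25 → 1 ('f')
  [20] 25/13 → 2 ('fd')
  [21] 13/17 → 1 ('f')
  [22] 17/3 → 1 ('f')
  [23] 3/2 → 2 ('ff')
  [24] 2/1 → 3 ('fff')
  [25] 1/28 → 0 ('')
  [26] 28/23 → 1 ('g')
  [27] 23/16 → 1 ('g')
  [28] 16/22 → 1 ('g')
  [29] 22/15 → 2 ('gg')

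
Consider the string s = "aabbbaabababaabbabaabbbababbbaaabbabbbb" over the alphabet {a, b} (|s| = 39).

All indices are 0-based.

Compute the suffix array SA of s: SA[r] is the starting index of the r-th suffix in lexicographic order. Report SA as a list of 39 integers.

sorted suffixes:
  #0 SA[0]=29  'aaabbabbbb'
  #1 SA[1]=5  'aabababaabbabaabbbababbbaaabbabbbb'
  #2 SA[2]=12  'aabbabaabbbababbbaaabbabbbb'
  #3 SA[3]=30  'aabbabbbb'
  #4 SA[4]=0  'aabbbaabababaabbabaabbbababbbaaabbabbbb'
  #5 SA[5]=18  'aabbbababbbaaabbabbbb'
  #6 SA[6]=10  'abaabbabaabbbababbbaaabbabbbb'
  #7 SA[7]=16  'abaabbbababbbaaabbabbbb'
  #8 SA[8]=8  'ababaabbabaabbbababbbaaabbabbbb'
  #9 SA[9]=6  'abababaabbabaabbbababbbaaabbabbbb'
  #10 SA[10]=23  'ababbbaaabbabbbb'
  #11 SA[11]=13  'abbabaabbbababbbaaabbabbbb'
  #12 SA[12]=31  'abbabbbb'
  #13 SA[13]=25  'abbbaaabbabbbb'
  #14 SA[14]=1  'abbbaabababaabbabaabbbababbbaaabbabbbb'
  #15 SA[15]=19  'abbbababbbaaabbabbbb'
  #16 SA[16]=34  'abbbb'
  #17 SA[17]=38  'b'
  #18 SA[18]=28  'baaabbabbbb'
  #19 SA[19]=4  'baabababaabbabaabbbababbbaaabbabbbb'
  #20 SA[20]=11  'baabbabaabbbababbbaaabbabbbb'
  #21 SA[21]=17  'baabbbababbbaaabbabbbb'
  #22 SA[22]=9  'babaabbabaabbbababbbaaabbabbbb'
  #23 SA[23]=15  'babaabbbababbbaaabbabbbb'
  #24 SA[24]=7  'bababaabbabaabbbababbbaaabbabbbb'
  #25 SA[25]=22  'bababbbaaabbabbbb'
  #26 SA[26]=24  'babbbaaabbabbbb'
  #27 SA[27]=33  'babbbb'
  #28 SA[28]=37  'bb'
  #29 SA[29]=27  'bbaaabbabbbb'
  #30 SA[30]=3  'bbaabababaabbabaabbbababbbaaabbabbbb'
  #31 SA[31]=14  'bbabaabbbababbbaaabbabbbb'
  #32 SA[32]=21  'bbababbbaaabbabbbb'
  #33 SA[33]=32  'bbabbbb'
  #34 SA[34]=36  'bbb'
  #35 SA[35]=26  'bbbaaabbabbbb'
  #36 SA[36]=2  'bbbaabababaabbabaabbbababbbaaabbabbbb'
  #37 SA[37]=20  'bbbababbbaaabbabbbb'
  #38 SA[38]=35  'bbbb'

[29, 5, 12, 30, 0, 18, 10, 16, 8, 6, 23, 13, 31, 25, 1, 19, 34, 38, 28, 4, 11, 17, 9, 15, 7, 22, 24, 33, 37, 27, 3, 14, 21, 32, 36, 26, 2, 20, 35]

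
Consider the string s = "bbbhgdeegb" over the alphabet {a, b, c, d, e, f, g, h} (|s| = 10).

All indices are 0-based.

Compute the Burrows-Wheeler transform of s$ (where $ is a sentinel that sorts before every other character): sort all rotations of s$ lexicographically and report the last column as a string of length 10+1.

rank  rotation     last
    0  $bbbhgdeegb  b
    1  b$bbbhgdeeg  g
    2  bbbhgdeegb$  $
    3  bbhgdeegb$b  b
    4  bhgdeegb$bb  b
    5  deegb$bbbhg  g
    6  eegb$bbbhgd  d
    7  egb$bbbhgde  e
    8  gb$bbbhgdee  e
    9  gdeegb$bbbh  h
   10  hgdeegb$bbb  b

bg$bbgdeehb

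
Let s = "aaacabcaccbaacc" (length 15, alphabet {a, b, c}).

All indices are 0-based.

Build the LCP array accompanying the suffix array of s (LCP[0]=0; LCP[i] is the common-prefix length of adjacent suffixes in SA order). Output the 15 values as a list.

[0, 2, 3, 1, 1, 2, 3, 0, 1, 0, 1, 2, 1, 1, 2]

rank→(start, suffix):
  0 → (0, 'aaacabcaccbaacc')
  1 → (1, 'aacabcaccbaacc')
  2 → (11, 'aacc')
  3 → (4, 'abcaccbaacc')
  4 → (2, 'acabcaccbaacc')
  5 → (12, 'acc')
  6 → (7, 'accbaacc')
  7 → (10, 'baacc')
  8 → (5, 'bcaccbaacc')
  9 → (14, 'c')
  10 → (3, 'cabcaccbaacc')
  11 → (6, 'caccbaacc')
  12 → (9, 'cbaacc')
  13 → (13, 'cc')
  14 → (8, 'ccbaacc')

SA = [0, 1, 11, 4, 2, 12, 7, 10, 5, 14, 3, 6, 9, 13, 8]
i: (SA[i-1],SA[i]) lcp shared
  1: (0,1) 2 'aa'
  2: (1,11) 3 'aac'
  3: (11,4) 1 'a'
  4: (4,2) 1 'a'
  5: (2,12) 2 'ac'
  6: (12,7) 3 'acc'
  7: (7,10) 0 ''
  8: (10,5) 1 'b'
  9: (5,14) 0 ''
  10: (14,3) 1 'c'
  11: (3,6) 2 'ca'
  12: (6,9) 1 'c'
  13: (9,13) 1 'c'
  14: (13,8) 2 'cc'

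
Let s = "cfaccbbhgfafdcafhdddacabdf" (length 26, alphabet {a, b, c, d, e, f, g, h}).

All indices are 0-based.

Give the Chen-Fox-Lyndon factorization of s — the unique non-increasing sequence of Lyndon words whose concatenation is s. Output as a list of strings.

emit factor 1: 'cf' (i=0, period=2)
emit factor 2: 'accbbhgfafdcafhddd' (i=2, period=18)
emit factor 3: 'ac' (i=20, period=2)
emit factor 4: 'abdf' (i=22, period=4)

["cf", "accbbhgfafdcafhddd", "ac", "abdf"]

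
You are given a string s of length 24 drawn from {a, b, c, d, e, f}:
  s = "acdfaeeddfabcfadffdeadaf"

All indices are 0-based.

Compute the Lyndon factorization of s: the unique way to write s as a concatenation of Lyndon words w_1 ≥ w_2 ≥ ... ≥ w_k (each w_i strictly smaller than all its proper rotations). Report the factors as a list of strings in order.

["acdfaeeddf", "abcfadffdeadaf"]

emit factor 1: 'acdfaeeddf' (i=0, period=10)
emit factor 2: 'abcfadffdeadaf' (i=10, period=14)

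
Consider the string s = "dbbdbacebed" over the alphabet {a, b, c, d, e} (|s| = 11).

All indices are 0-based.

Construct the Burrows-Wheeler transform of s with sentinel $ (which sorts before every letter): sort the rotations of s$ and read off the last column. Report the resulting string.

dbddbeaeb$cb

rank  rotation      last
    0  $dbbdbacebed  d
    1  acebed$dbbdb  b
    2  bacebed$dbbd  d
    3  bbdbacebed$d  d
    4  bdbacebed$db  b
    5  bed$dbbdbace  e
    6  cebed$dbbdba  a
    7  d$dbbdbacebe  e
    8  dbacebed$dbb  b
    9  dbbdbacebed$  $
   10  ebed$dbbdbac  c
   11  ed$dbbdbaceb  b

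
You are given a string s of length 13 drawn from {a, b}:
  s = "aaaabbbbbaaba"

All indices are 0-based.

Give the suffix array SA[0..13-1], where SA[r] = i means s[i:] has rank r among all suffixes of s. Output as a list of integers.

[12, 0, 1, 9, 2, 10, 3, 11, 8, 7, 6, 5, 4]

rank | idx | suffix
   0 |  12 | a
   1 |   0 | aaaabbbbbaaba
   2 |   1 | aaabbbbbaaba
   3 |   9 | aaba
   4 |   2 | aabbbbbaaba
   5 |  10 | aba
   6 |   3 | abbbbbaaba
   7 |  11 | ba
   8 |   8 | baaba
   9 |   7 | bbaaba
  10 |   6 | bbbaaba
  11 |   5 | bbbbaaba
  12 |   4 | bbbbbaaba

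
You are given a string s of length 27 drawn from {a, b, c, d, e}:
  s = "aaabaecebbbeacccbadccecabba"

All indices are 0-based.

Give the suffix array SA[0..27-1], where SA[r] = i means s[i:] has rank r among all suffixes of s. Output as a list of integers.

[26, 0, 1, 2, 23, 12, 17, 4, 25, 16, 3, 24, 8, 9, 10, 22, 15, 14, 13, 19, 6, 20, 18, 11, 7, 21, 5]

sorted suffixes:
  #0 SA[0]=26  'a'
  #1 SA[1]=0  'aaabaecebbbeacccbadccecabba'
  #2 SA[2]=1  'aabaecebbbeacccbadccecabba'
  #3 SA[3]=2  'abaecebbbeacccbadccecabba'
  #4 SA[4]=23  'abba'
  #5 SA[5]=12  'acccbadccecabba'
  #6 SA[6]=17  'adccecabba'
  #7 SA[7]=4  'aecebbbeacccbadccecabba'
  #8 SA[8]=25  'ba'
  #9 SA[9]=16  'badccecabba'
  #10 SA[10]=3  'baecebbbeacccbadccecabba'
  #11 SA[11]=24  'bba'
  #12 SA[12]=8  'bbbeacccbadccecabba'
  #13 SA[13]=9  'bbeacccbadccecabba'
  #14 SA[14]=10  'beacccbadccecabba'
  #15 SA[15]=22  'cabba'
  #16 SA[16]=15  'cbadccecabba'
  #17 SA[17]=14  'ccbadccecabba'
  #18 SA[18]=13  'cccbadccecabba'
  #19 SA[19]=19  'ccecabba'
  #20 SA[20]=6  'cebbbeacccbadccecabba'
  #21 SA[21]=20  'cecabba'
  #22 SA[22]=18  'dccecabba'
  #23 SA[23]=11  'eacccbadccecabba'
  #24 SA[24]=7  'ebbbeacccbadccecabba'
  #25 SA[25]=21  'ecabba'
  #26 SA[26]=5  'ecebbbeacccbadccecabba'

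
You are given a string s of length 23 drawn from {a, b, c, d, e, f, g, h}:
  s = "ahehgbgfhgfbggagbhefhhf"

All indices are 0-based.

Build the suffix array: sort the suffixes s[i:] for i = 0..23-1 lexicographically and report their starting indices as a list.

[14, 0, 5, 11, 16, 18, 2, 22, 10, 7, 19, 13, 4, 15, 9, 6, 12, 17, 1, 21, 3, 8, 20]

rank→(start, suffix):
  0 → (14, 'agbhefhhf')
  1 → (0, 'ahehgbgfhgfbggagbhefhhf')
  2 → (5, 'bgfhgfbggagbhefhhf')
  3 → (11, 'bggagbhefhhf')
  4 → (16, 'bhefhhf')
  5 → (18, 'efhhf')
  6 → (2, 'ehgbgfhgfbggagbhefhhf')
  7 → (22, 'f')
  8 → (10, 'fbggagbhefhhf')
  9 → (7, 'fhgfbggagbhefhhf')
  10 → (19, 'fhhf')
  11 → (13, 'gagbhefhhf')
  12 → (4, 'gbgfhgfbggagbhefhhf')
  13 → (15, 'gbhefhhf')
  14 → (9, 'gfbggagbhefhhf')
  15 → (6, 'gfhgfbggagbhefhhf')
  16 → (12, 'ggagbhefhhf')
  17 → (17, 'hefhhf')
  18 → (1, 'hehgbgfhgfbggagbhefhhf')
  19 → (21, 'hf')
  20 → (3, 'hgbgfhgfbggagbhefhhf')
  21 → (8, 'hgfbggagbhefhhf')
  22 → (20, 'hhf')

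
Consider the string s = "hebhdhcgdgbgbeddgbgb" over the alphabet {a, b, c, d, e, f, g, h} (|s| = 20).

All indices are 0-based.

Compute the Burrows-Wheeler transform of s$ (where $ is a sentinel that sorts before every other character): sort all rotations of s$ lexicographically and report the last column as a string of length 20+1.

rank  rotation               last
    0  $hebhdhcgdgbgbeddgbgb  b
    1  b$hebhdhcgdgbgbeddgbg  g
    2  beddgbgb$hebhdhcgdgbg  g
    3  bgb$hebhdhcgdgbgbeddg  g
    4  bgbeddgbgb$hebhdhcgdg  g
    5  bhdhcgdgbgbeddgbgb$he  e
    6  cgdgbgbeddgbgb$hebhdh  h
    7  ddgbgb$hebhdhcgdgbgbe  e
    8  dgbgb$hebhdhcgdgbgbed  d
    9  dgbgbeddgbgb$hebhdhcg  g
   10  dhcgdgbgbeddgbgb$hebh  h
   11  ebhdhcgdgbgbeddgbgb$h  h
   12  eddgbgb$hebhdhcgdgbgb  b
   13  gb$hebhdhcgdgbgbeddgb  b
   14  gbeddgbgb$hebhdhcgdgb  b
   15  gbgb$hebhdhcgdgbgbedd  d
   16  gbgbeddgbgb$hebhdhcgd  d
   17  gdgbgbeddgbgb$hebhdhc  c
   18  hcgdgbgbeddgbgb$hebhd  d
   19  hdhcgdgbgbeddgbgb$heb  b
   20  hebhdhcgdgbgbeddgbgb$  $

bggggehedghhbbbddcdb$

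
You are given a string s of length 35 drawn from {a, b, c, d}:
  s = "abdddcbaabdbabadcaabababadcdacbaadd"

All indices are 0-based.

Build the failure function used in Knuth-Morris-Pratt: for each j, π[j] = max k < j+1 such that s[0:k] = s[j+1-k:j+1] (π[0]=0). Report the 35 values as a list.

π[0] = 0
j=1 s[j]='b': π[1]=0 (border '')
j=2 s[j]='d': π[2]=0 (border '')
j=3 s[j]='d': π[3]=0 (border '')
j=4 s[j]='d': π[4]=0 (border '')
j=5 s[j]='c': π[5]=0 (border '')
j=6 s[j]='b': π[6]=0 (border '')
j=7 s[j]='a': π[7]=1 (border 'a')
j=8 s[j]='a': k: 1→0; π[8]=1 (border 'a')
j=9 s[j]='b': π[9]=2 (border 'ab')
j=10 s[j]='d': π[10]=3 (border 'abd')
j=11 s[j]='b': k: 3→0; π[11]=0 (border '')
j=12 s[j]='a': π[12]=1 (border 'a')
j=13 s[j]='b': π[13]=2 (border 'ab')
j=14 s[j]='a': k: 2→0; π[14]=1 (border 'a')
j=15 s[j]='d': k: 1→0; π[15]=0 (border '')
j=16 s[j]='c': π[16]=0 (border '')
j=17 s[j]='a': π[17]=1 (border 'a')
j=18 s[j]='a': k: 1→0; π[18]=1 (border 'a')
j=19 s[j]='b': π[19]=2 (border 'ab')
j=20 s[j]='a': k: 2→0; π[20]=1 (border 'a')
j=21 s[j]='b': π[21]=2 (border 'ab')
j=22 s[j]='a': k: 2→0; π[22]=1 (border 'a')
j=23 s[j]='b': π[23]=2 (border 'ab')
j=24 s[j]='a': k: 2→0; π[24]=1 (border 'a')
j=25 s[j]='d': k: 1→0; π[25]=0 (border '')
j=26 s[j]='c': π[26]=0 (border '')
j=27 s[j]='d': π[27]=0 (border '')
j=28 s[j]='a': π[28]=1 (border 'a')
j=29 s[j]='c': k: 1→0; π[29]=0 (border '')
j=30 s[j]='b': π[30]=0 (border '')
j=31 s[j]='a': π[31]=1 (border 'a')
j=32 s[j]='a': k: 1→0; π[32]=1 (border 'a')
j=33 s[j]='d': k: 1→0; π[33]=0 (border '')
j=34 s[j]='d': π[34]=0 (border '')

[0, 0, 0, 0, 0, 0, 0, 1, 1, 2, 3, 0, 1, 2, 1, 0, 0, 1, 1, 2, 1, 2, 1, 2, 1, 0, 0, 0, 1, 0, 0, 1, 1, 0, 0]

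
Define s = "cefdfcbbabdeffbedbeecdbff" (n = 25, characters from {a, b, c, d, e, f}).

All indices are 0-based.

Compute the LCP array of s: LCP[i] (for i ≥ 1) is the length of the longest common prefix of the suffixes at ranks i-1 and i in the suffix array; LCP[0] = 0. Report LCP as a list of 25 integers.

rank | idx | suffix
   0 |   8 | abdeffbedbeecdbff
   1 |   7 | babdeffbedbeecdbff
   2 |   6 | bbabdeffbedbeecdbff
   3 |   9 | bdeffbedbeecdbff
   4 |  14 | bedbeecdbff
   5 |  17 | beecdbff
   6 |  22 | bff
   7 |   5 | cbbabdeffbedbeecdbff
   8 |  20 | cdbff
   9 |   0 | cefdfcbbabdeffbedbeecdbff
  10 |  16 | dbeecdbff
  11 |  21 | dbff
  12 |  10 | deffbedbeecdbff
  13 |   3 | dfcbbabdeffbedbeecdbff
  14 |  19 | ecdbff
  15 |  15 | edbeecdbff
  16 |  18 | eecdbff
  17 |   1 | efdfcbbabdeffbedbeecdbff
  18 |  11 | effbedbeecdbff
  19 |  24 | f
  20 |  13 | fbedbeecdbff
  21 |   4 | fcbbabdeffbedbeecdbff
  22 |   2 | fdfcbbabdeffbedbeecdbff
  23 |  23 | ff
  24 |  12 | ffbedbeecdbff

SA = [8, 7, 6, 9, 14, 17, 22, 5, 20, 0, 16, 21, 10, 3, 19, 15, 18, 1, 11, 24, 13, 4, 2, 23, 12]
i: (SA[i-1],SA[i]) lcp shared
  1: (8,7) 0 ''
  2: (7,6) 1 'b'
  3: (6,9) 1 'b'
  4: (9,14) 1 'b'
  5: (14,17) 2 'be'
  6: (17,22) 1 'b'
  7: (22,5) 0 ''
  8: (5,20) 1 'c'
  9: (20,0) 1 'c'
  10: (0,16) 0 ''
  11: (16,21) 2 'db'
  12: (21,10) 1 'd'
  13: (10,3) 1 'd'
  14: (3,19) 0 ''
  15: (19,15) 1 'e'
  16: (15,18) 1 'e'
  17: (18,1) 1 'e'
  18: (1,11) 2 'ef'
  19: (11,24) 0 ''
  20: (24,13) 1 'f'
  21: (13,4) 1 'f'
  22: (4,2) 1 'f'
  23: (2,23) 1 'f'
  24: (23,12) 2 'ff'

[0, 0, 1, 1, 1, 2, 1, 0, 1, 1, 0, 2, 1, 1, 0, 1, 1, 1, 2, 0, 1, 1, 1, 1, 2]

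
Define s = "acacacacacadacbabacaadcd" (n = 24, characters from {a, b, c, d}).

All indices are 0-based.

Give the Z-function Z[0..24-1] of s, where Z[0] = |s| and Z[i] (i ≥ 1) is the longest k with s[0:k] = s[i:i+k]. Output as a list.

Z[0]=24
i=1: outside box; Z[1]=0
i=2: outside box; Z[2]=9 extend→box=[2,11)
i=3: min(r-i=8, Z[1]=0)=0; Z[3]=0
i=4: min(r-i=7, Z[2]=9)=7; Z[4]=7
i=5: min(r-i=6, Z[3]=0)=0; Z[5]=0
i=6: min(r-i=5, Z[4]=7)=5; Z[6]=5
i=7: min(r-i=4, Z[5]=0)=0; Z[7]=0
i=8: min(r-i=3, Z[6]=5)=3; Z[8]=3
i=9: min(r-i=2, Z[7]=0)=0; Z[9]=0
i=10: min(r-i=1, Z[8]=3)=1; Z[10]=1
i=11: outside box; Z[11]=0
i=12: outside box; Z[12]=2 extend→box=[12,14)
i=13: min(r-i=1, Z[1]=0)=0; Z[13]=0
i=14: outside box; Z[14]=0
i=15: outside box; Z[15]=1 extend→box=[15,16)
i=16: outside box; Z[16]=0
i=17: outside box; Z[17]=3 extend→box=[17,20)
i=18: min(r-i=2, Z[1]=0)=0; Z[18]=0
i=19: min(r-i=1, Z[2]=9)=1; Z[19]=1
i=20: outside box; Z[20]=1 extend→box=[20,21)
i=21: outside box; Z[21]=0
i=22: outside box; Z[22]=0
i=23: outside box; Z[23]=0

[24, 0, 9, 0, 7, 0, 5, 0, 3, 0, 1, 0, 2, 0, 0, 1, 0, 3, 0, 1, 1, 0, 0, 0]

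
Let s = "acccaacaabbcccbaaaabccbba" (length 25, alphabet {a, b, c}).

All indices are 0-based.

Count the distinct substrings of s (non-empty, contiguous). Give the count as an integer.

sorted suffixes:
  #0 SA[0]=24  'a'
  #1 SA[1]=15  'aaaabccbba'
  #2 SA[2]=16  'aaabccbba'
  #3 SA[3]=7  'aabbcccbaaaabccbba'
  #4 SA[4]=17  'aabccbba'
  #5 SA[5]=4  'aacaabbcccbaaaabccbba'
  #6 SA[6]=8  'abbcccbaaaabccbba'
  #7 SA[7]=18  'abccbba'
  #8 SA[8]=5  'acaabbcccbaaaabccbba'
  #9 SA[9]=0  'acccaacaabbcccbaaaabccbba'
  #10 SA[10]=23  'ba'
  #11 SA[11]=14  'baaaabccbba'
  #12 SA[12]=22  'bba'
  #13 SA[13]=9  'bbcccbaaaabccbba'
  #14 SA[14]=19  'bccbba'
  #15 SA[15]=10  'bcccbaaaabccbba'
  #16 SA[16]=6  'caabbcccbaaaabccbba'
  #17 SA[17]=3  'caacaabbcccbaaaabccbba'
  #18 SA[18]=13  'cbaaaabccbba'
  #19 SA[19]=21  'cbba'
  #20 SA[20]=2  'ccaacaabbcccbaaaabccbba'
  #21 SA[21]=12  'ccbaaaabccbba'
  #22 SA[22]=20  'ccbba'
  #23 SA[23]=1  'cccaacaabbcccbaaaabccbba'
  #24 SA[24]=11  'cccbaaaabccbba'

SA = [24, 15, 16, 7, 17, 4, 8, 18, 5, 0, 23, 14, 22, 9, 19, 10, 6, 3, 13, 21, 2, 12, 20, 1, 11]
rank  pair      lcp
   1  s[24:],s[15:]  1  'a'
   2  s[15:],s[16:]  3  'aaa'
   3  s[16:],s[7:]  2  'aa'
   4  s[7:],s[17:]  3  'aab'
   5  s[17:],s[4:]  2  'aa'
   6  s[4:],s[8:]  1  'a'
   7  s[8:],s[18:]  2  'ab'
   8  s[18:],s[5:]  1  'a'
   9  s[5:],s[0:]  2  'ac'
  10  s[0:],s[23:]  0  ''
  11  s[23:],s[14:]  2  'ba'
  12  s[14:],s[22:]  1  'b'
  13  s[22:],s[9:]  2  'bb'
  14  s[9:],s[19:]  1  'b'
  15  s[19:],s[10:]  3  'bcc'
  16  s[10:],s[6:]  0  ''
  17  s[6:],s[3:]  3  'caa'
  18  s[3:],s[13:]  1  'c'
  19  s[13:],s[21:]  2  'cb'
  20  s[21:],s[2:]  1  'c'
  21  s[2:],s[12:]  2  'cc'
  22  s[12:],s[20:]  3  'ccb'
  23  s[20:],s[1:]  2  'cc'
  24  s[1:],s[11:]  3  'ccc'

n(n+1)/2 = 25·26/2 = 325
Σ LCP = 0 + 1 + 3 + 2 + 3 + 2 + 1 + 2 + 1 + 2 + 0 + 2 + 1 + 2 + 1 + 3 + 0 + 3 + 1 + 2 + 1 + 2 + 3 + 2 + 3 = 43
distinct = 325 − 43 = 282

282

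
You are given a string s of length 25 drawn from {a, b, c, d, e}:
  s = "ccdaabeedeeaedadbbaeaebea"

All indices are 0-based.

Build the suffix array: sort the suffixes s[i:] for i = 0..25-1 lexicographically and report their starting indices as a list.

rank→(start, suffix):
  0 → (24, 'a')
  1 → (3, 'aabeedeeaedadbbaeaebea')
  2 → (4, 'abeedeeaedadbbaeaebea')
  3 → (14, 'adbbaeaebea')
  4 → (18, 'aeaebea')
  5 → (20, 'aebea')
  6 → (11, 'aedadbbaeaebea')
  7 → (17, 'baeaebea')
  8 → (16, 'bbaeaebea')
  9 → (22, 'bea')
  10 → (5, 'beedeeaedadbbaeaebea')
  11 → (0, 'ccdaabeedeeaedadbbaeaebea')
  12 → (1, 'cdaabeedeeaedadbbaeaebea')
  13 → (2, 'daabeedeeaedadbbaeaebea')
  14 → (13, 'dadbbaeaebea')
  15 → (15, 'dbbaeaebea')
  16 → (8, 'deeaedadbbaeaebea')
  17 → (23, 'ea')
  18 → (19, 'eaebea')
  19 → (10, 'eaedadbbaeaebea')
  20 → (21, 'ebea')
  21 → (12, 'edadbbaeaebea')
  22 → (7, 'edeeaedadbbaeaebea')
  23 → (9, 'eeaedadbbaeaebea')
  24 → (6, 'eedeeaedadbbaeaebea')

[24, 3, 4, 14, 18, 20, 11, 17, 16, 22, 5, 0, 1, 2, 13, 15, 8, 23, 19, 10, 21, 12, 7, 9, 6]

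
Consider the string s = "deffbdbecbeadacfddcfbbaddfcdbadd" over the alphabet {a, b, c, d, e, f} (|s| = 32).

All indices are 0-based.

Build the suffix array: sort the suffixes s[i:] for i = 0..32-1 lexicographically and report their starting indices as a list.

[13, 11, 29, 22, 28, 21, 20, 4, 9, 6, 8, 26, 18, 14, 31, 12, 27, 5, 17, 30, 16, 23, 0, 24, 10, 7, 1, 19, 3, 25, 15, 2]

sorted suffixes:
  #0 SA[0]=13  'acfddcfbbaddfcdbadd'
  #1 SA[1]=11  'adacfddcfbbaddfcdbadd'
  #2 SA[2]=29  'add'
  #3 SA[3]=22  'addfcdbadd'
  #4 SA[4]=28  'badd'
  #5 SA[5]=21  'baddfcdbadd'
  #6 SA[6]=20  'bbaddfcdbadd'
  #7 SA[7]=4  'bdbecbeadacfddcfbbaddfcdbadd'
  #8 SA[8]=9  'beadacfddcfbbaddfcdbadd'
  #9 SA[9]=6  'becbeadacfddcfbbaddfcdbadd'
  #10 SA[10]=8  'cbeadacfddcfbbaddfcdbadd'
  #11 SA[11]=26  'cdbadd'
  #12 SA[12]=18  'cfbbaddfcdbadd'
  #13 SA[13]=14  'cfddcfbbaddfcdbadd'
  #14 SA[14]=31  'd'
  #15 SA[15]=12  'dacfddcfbbaddfcdbadd'
  #16 SA[16]=27  'dbadd'
  #17 SA[17]=5  'dbecbeadacfddcfbbaddfcdbadd'
  #18 SA[18]=17  'dcfbbaddfcdbadd'
  #19 SA[19]=30  'dd'
  #20 SA[20]=16  'ddcfbbaddfcdbadd'
  #21 SA[21]=23  'ddfcdbadd'
  #22 SA[22]=0  'deffbdbecbeadacfddcfbbaddfcdbadd'
  #23 SA[23]=24  'dfcdbadd'
  #24 SA[24]=10  'eadacfddcfbbaddfcdbadd'
  #25 SA[25]=7  'ecbeadacfddcfbbaddfcdbadd'
  #26 SA[26]=1  'effbdbecbeadacfddcfbbaddfcdbadd'
  #27 SA[27]=19  'fbbaddfcdbadd'
  #28 SA[28]=3  'fbdbecbeadacfddcfbbaddfcdbadd'
  #29 SA[29]=25  'fcdbadd'
  #30 SA[30]=15  'fddcfbbaddfcdbadd'
  #31 SA[31]=2  'ffbdbecbeadacfddcfbbaddfcdbadd'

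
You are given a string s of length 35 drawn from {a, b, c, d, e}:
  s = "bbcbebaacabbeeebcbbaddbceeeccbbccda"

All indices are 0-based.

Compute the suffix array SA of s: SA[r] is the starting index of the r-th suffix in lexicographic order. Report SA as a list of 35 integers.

rank | idx | suffix
   0 |  34 | a
   1 |   6 | aacabbeeebcbbaddbceeeccbbccda
   2 |   9 | abbeeebcbbaddbceeeccbbccda
   3 |   7 | acabbeeebcbbaddbceeeccbbccda
   4 |  19 | addbceeeccbbccda
   5 |   5 | baacabbeeebcbbaddbceeeccbbccda
   6 |  18 | baddbceeeccbbccda
   7 |  17 | bbaddbceeeccbbccda
   8 |   0 | bbcbebaacabbeeebcbbaddbceeeccbbccda
   9 |  29 | bbccda
  10 |  10 | bbeeebcbbaddbceeeccbbccda
  11 |  15 | bcbbaddbceeeccbbccda
  12 |   1 | bcbebaacabbeeebcbbaddbceeeccbbccda
  13 |  30 | bccda
  14 |  22 | bceeeccbbccda
  15 |   3 | bebaacabbeeebcbbaddbceeeccbbccda
  16 |  11 | beeebcbbaddbceeeccbbccda
  17 |   8 | cabbeeebcbbaddbceeeccbbccda
  18 |  16 | cbbaddbceeeccbbccda
  19 |  28 | cbbccda
  20 |   2 | cbebaacabbeeebcbbaddbceeeccbbccda
  21 |  27 | ccbbccda
  22 |  31 | ccda
  23 |  32 | cda
  24 |  23 | ceeeccbbccda
  25 |  33 | da
  26 |  21 | dbceeeccbbccda
  27 |  20 | ddbceeeccbbccda
  28 |   4 | ebaacabbeeebcbbaddbceeeccbbccda
  29 |  14 | ebcbbaddbceeeccbbccda
  30 |  26 | eccbbccda
  31 |  13 | eebcbbaddbceeeccbbccda
  32 |  25 | eeccbbccda
  33 |  12 | eeebcbbaddbceeeccbbccda
  34 |  24 | eeeccbbccda

[34, 6, 9, 7, 19, 5, 18, 17, 0, 29, 10, 15, 1, 30, 22, 3, 11, 8, 16, 28, 2, 27, 31, 32, 23, 33, 21, 20, 4, 14, 26, 13, 25, 12, 24]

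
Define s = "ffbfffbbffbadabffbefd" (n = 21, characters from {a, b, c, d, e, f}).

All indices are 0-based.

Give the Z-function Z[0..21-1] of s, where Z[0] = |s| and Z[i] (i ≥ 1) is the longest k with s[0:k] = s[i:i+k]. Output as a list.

Z[0]=21
i=1: i≥r, start 0; Z[1]=1 extend→box=[1,2)
i=2: i≥r, start 0; Z[2]=0
i=3: i≥r, start 0; Z[3]=2 extend→box=[3,5)
i=4: min(r-i=1, Z[1]=1)=1; Z[4]=3 extend→box=[4,7)
i=5: min(r-i=2, Z[1]=1)=1; Z[5]=1
i=6: min(r-i=1, Z[2]=0)=0; Z[6]=0
i=7: i≥r, start 0; Z[7]=0
i=8: i≥r, start 0; Z[8]=3 extend→box=[8,11)
i=9: min(r-i=2, Z[1]=1)=1; Z[9]=1
i=10: min(r-i=1, Z[2]=0)=0; Z[10]=0
i=11: i≥r, start 0; Z[11]=0
i=12: i≥r, start 0; Z[12]=0
i=13: i≥r, start 0; Z[13]=0
i=14: i≥r, start 0; Z[14]=0
i=15: i≥r, start 0; Z[15]=3 extend→box=[15,18)
i=16: min(r-i=2, Z[1]=1)=1; Z[16]=1
i=17: min(r-i=1, Z[2]=0)=0; Z[17]=0
i=18: i≥r, start 0; Z[18]=0
i=19: i≥r, start 0; Z[19]=1 extend→box=[19,20)
i=20: i≥r, start 0; Z[20]=0

[21, 1, 0, 2, 3, 1, 0, 0, 3, 1, 0, 0, 0, 0, 0, 3, 1, 0, 0, 1, 0]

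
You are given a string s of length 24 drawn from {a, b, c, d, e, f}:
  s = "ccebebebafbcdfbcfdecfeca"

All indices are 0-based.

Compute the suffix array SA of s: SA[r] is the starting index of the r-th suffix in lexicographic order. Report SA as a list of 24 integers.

rank | idx | suffix
   0 |  23 | a
   1 |   8 | afbcdfbcfdecfeca
   2 |   7 | bafbcdfbcfdecfeca
   3 |  10 | bcdfbcfdecfeca
   4 |  14 | bcfdecfeca
   5 |   5 | bebafbcdfbcfdecfeca
   6 |   3 | bebebafbcdfbcfdecfeca
   7 |  22 | ca
   8 |   0 | ccebebebafbcdfbcfdecfeca
   9 |  11 | cdfbcfdecfeca
  10 |   1 | cebebebafbcdfbcfdecfeca
  11 |  15 | cfdecfeca
  12 |  19 | cfeca
  13 |  17 | decfeca
  14 |  12 | dfbcfdecfeca
  15 |   6 | ebafbcdfbcfdecfeca
  16 |   4 | ebebafbcdfbcfdecfeca
  17 |   2 | ebebebafbcdfbcfdecfeca
  18 |  21 | eca
  19 |  18 | ecfeca
  20 |   9 | fbcdfbcfdecfeca
  21 |  13 | fbcfdecfeca
  22 |  16 | fdecfeca
  23 |  20 | feca

[23, 8, 7, 10, 14, 5, 3, 22, 0, 11, 1, 15, 19, 17, 12, 6, 4, 2, 21, 18, 9, 13, 16, 20]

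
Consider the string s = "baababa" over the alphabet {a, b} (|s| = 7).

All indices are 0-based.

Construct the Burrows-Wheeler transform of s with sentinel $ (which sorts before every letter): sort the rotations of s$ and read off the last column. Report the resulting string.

rank  rotation  last
    0  $baababa  a
    1  a$baabab  b
    2  aababa$b  b
    3  aba$baab  b
    4  ababa$ba  a
    5  ba$baaba  a
    6  baababa$  $
    7  baba$baa  a

abbbaa$a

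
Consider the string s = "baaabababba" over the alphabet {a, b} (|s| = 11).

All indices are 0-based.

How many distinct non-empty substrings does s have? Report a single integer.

48

rank→(start, suffix):
  0 → (10, 'a')
  1 → (1, 'aaabababba')
  2 → (2, 'aabababba')
  3 → (3, 'abababba')
  4 → (5, 'ababba')
  5 → (7, 'abba')
  6 → (9, 'ba')
  7 → (0, 'baaabababba')
  8 → (4, 'bababba')
  9 → (6, 'babba')
  10 → (8, 'bba')

SA = [10, 1, 2, 3, 5, 7, 9, 0, 4, 6, 8]
[i] adj suffixes → lcp
  [1] 10/1 → 1 ('a')
  [2] 1/2 → 2 ('aa')
  [3] 2/3 → 1 ('a')
  [4] 3/5 → 4 ('abab')
  [5] 5/7 → 2 ('ab')
  [6] 7/9 → 0 ('')
  [7] 9/0 → 2 ('ba')
  [8] 0/4 → 2 ('ba')
  [9] 4/6 → 3 ('bab')
  [10] 6/8 → 1 ('b')

n(n+1)/2 = 11·12/2 = 66
Σ LCP = 0 + 1 + 2 + 1 + 4 + 2 + 0 + 2 + 2 + 3 + 1 = 18
distinct = 66 − 18 = 48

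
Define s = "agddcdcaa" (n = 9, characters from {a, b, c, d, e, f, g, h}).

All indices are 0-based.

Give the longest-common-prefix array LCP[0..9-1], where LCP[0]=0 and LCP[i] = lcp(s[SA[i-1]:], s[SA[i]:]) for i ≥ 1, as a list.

rank→(start, suffix):
  0 → (8, 'a')
  1 → (7, 'aa')
  2 → (0, 'agddcdcaa')
  3 → (6, 'caa')
  4 → (4, 'cdcaa')
  5 → (5, 'dcaa')
  6 → (3, 'dcdcaa')
  7 → (2, 'ddcdcaa')
  8 → (1, 'gddcdcaa')

SA = [8, 7, 0, 6, 4, 5, 3, 2, 1]
rank  pair      lcp
   1  s[8:],s[7:]  1  'a'
   2  s[7:],s[0:]  1  'a'
   3  s[0:],s[6:]  0  ''
   4  s[6:],s[4:]  1  'c'
   5  s[4:],s[5:]  0  ''
   6  s[5:],s[3:]  2  'dc'
   7  s[3:],s[2:]  1  'd'
   8  s[2:],s[1:]  0  ''

[0, 1, 1, 0, 1, 0, 2, 1, 0]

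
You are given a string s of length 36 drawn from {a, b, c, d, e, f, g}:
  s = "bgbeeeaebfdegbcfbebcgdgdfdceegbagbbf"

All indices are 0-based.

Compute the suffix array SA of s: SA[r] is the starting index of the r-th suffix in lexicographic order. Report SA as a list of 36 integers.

rank | idx | suffix
   0 |   6 | aebfdegbcfbebcgdgdfdceegbagbbf
   1 |  31 | agbbf
   2 |  30 | bagbbf
   3 |  33 | bbf
   4 |  13 | bcfbebcgdgdfdceegbagbbf
   5 |  18 | bcgdgdfdceegbagbbf
   6 |  16 | bebcgdgdfdceegbagbbf
   7 |   2 | beeeaebfdegbcfbebcgdgdfdceegbagbbf
   8 |  34 | bf
   9 |   8 | bfdegbcfbebcgdgdfdceegbagbbf
  10 |   0 | bgbeeeaebfdegbcfbebcgdgdfdceegbagbbf
  11 |  26 | ceegbagbbf
  12 |  14 | cfbebcgdgdfdceegbagbbf
  13 |  19 | cgdgdfdceegbagbbf
  14 |  25 | dceegbagbbf
  15 |  10 | degbcfbebcgdgdfdceegbagbbf
  16 |  23 | dfdceegbagbbf
  17 |  21 | dgdfdceegbagbbf
  18 |   5 | eaebfdegbcfbebcgdgdfdceegbagbbf
  19 |  17 | ebcgdgdfdceegbagbbf
  20 |   7 | ebfdegbcfbebcgdgdfdceegbagbbf
  21 |   4 | eeaebfdegbcfbebcgdgdfdceegbagbbf
  22 |   3 | eeeaebfdegbcfbebcgdgdfdceegbagbbf
  23 |  27 | eegbagbbf
  24 |  28 | egbagbbf
  25 |  11 | egbcfbebcgdgdfdceegbagbbf
  26 |  35 | f
  27 |  15 | fbebcgdgdfdceegbagbbf
  28 |  24 | fdceegbagbbf
  29 |   9 | fdegbcfbebcgdgdfdceegbagbbf
  30 |  29 | gbagbbf
  31 |  32 | gbbf
  32 |  12 | gbcfbebcgdgdfdceegbagbbf
  33 |   1 | gbeeeaebfdegbcfbebcgdgdfdceegbagbbf
  34 |  22 | gdfdceegbagbbf
  35 |  20 | gdgdfdceegbagbbf

[6, 31, 30, 33, 13, 18, 16, 2, 34, 8, 0, 26, 14, 19, 25, 10, 23, 21, 5, 17, 7, 4, 3, 27, 28, 11, 35, 15, 24, 9, 29, 32, 12, 1, 22, 20]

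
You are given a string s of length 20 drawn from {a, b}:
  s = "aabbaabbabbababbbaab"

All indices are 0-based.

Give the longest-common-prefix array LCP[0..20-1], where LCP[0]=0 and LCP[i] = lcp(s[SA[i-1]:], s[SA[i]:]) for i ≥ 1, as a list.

[0, 3, 5, 1, 2, 2, 4, 5, 3, 0, 1, 4, 2, 3, 4, 1, 5, 3, 4, 2]

sorted suffixes:
  #0 SA[0]=17  'aab'
  #1 SA[1]=0  'aabbaabbabbababbbaab'
  #2 SA[2]=4  'aabbabbababbbaab'
  #3 SA[3]=18  'ab'
  #4 SA[4]=11  'ababbbaab'
  #5 SA[5]=1  'abbaabbabbababbbaab'
  #6 SA[6]=8  'abbababbbaab'
  #7 SA[7]=5  'abbabbababbbaab'
  #8 SA[8]=13  'abbbaab'
  #9 SA[9]=19  'b'
  #10 SA[10]=16  'baab'
  #11 SA[11]=3  'baabbabbababbbaab'
  #12 SA[12]=10  'bababbbaab'
  #13 SA[13]=7  'babbababbbaab'
  #14 SA[14]=12  'babbbaab'
  #15 SA[15]=15  'bbaab'
  #16 SA[16]=2  'bbaabbabbababbbaab'
  #17 SA[17]=9  'bbababbbaab'
  #18 SA[18]=6  'bbabbababbbaab'
  #19 SA[19]=14  'bbbaab'

SA = [17, 0, 4, 18, 11, 1, 8, 5, 13, 19, 16, 3, 10, 7, 12, 15, 2, 9, 6, 14]
i: (SA[i-1],SA[i]) lcp shared
  1: (17,0) 3 'aab'
  2: (0,4) 5 'aabba'
  3: (4,18) 1 'a'
  4: (18,11) 2 'ab'
  5: (11,1) 2 'ab'
  6: (1,8) 4 'abba'
  7: (8,5) 5 'abbab'
  8: (5,13) 3 'abb'
  9: (13,19) 0 ''
  10: (19,16) 1 'b'
  11: (16,3) 4 'baab'
  12: (3,10) 2 'ba'
  13: (10,7) 3 'bab'
  14: (7,12) 4 'babb'
  15: (12,15) 1 'b'
  16: (15,2) 5 'bbaab'
  17: (2,9) 3 'bba'
  18: (9,6) 4 'bbab'
  19: (6,14) 2 'bb'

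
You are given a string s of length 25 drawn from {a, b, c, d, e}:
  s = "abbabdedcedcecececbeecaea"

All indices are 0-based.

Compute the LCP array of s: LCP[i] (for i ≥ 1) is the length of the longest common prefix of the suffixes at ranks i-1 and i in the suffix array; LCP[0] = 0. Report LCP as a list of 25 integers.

rank | idx | suffix
   0 |  24 | a
   1 |   0 | abbabdedcedcecececbeecaea
   2 |   3 | abdedcedcecececbeecaea
   3 |  22 | aea
   4 |   2 | babdedcedcecececbeecaea
   5 |   1 | bbabdedcedcecececbeecaea
   6 |   4 | bdedcedcecececbeecaea
   7 |  18 | beecaea
   8 |  21 | caea
   9 |  17 | cbeecaea
  10 |  15 | cecbeecaea
  11 |  13 | cececbeecaea
  12 |  11 | cecececbeecaea
  13 |   8 | cedcecececbeecaea
  14 |  10 | dcecececbeecaea
  15 |   7 | dcedcecececbeecaea
  16 |   5 | dedcedcecececbeecaea
  17 |  23 | ea
  18 |  20 | ecaea
  19 |  16 | ecbeecaea
  20 |  14 | ececbeecaea
  21 |  12 | ecececbeecaea
  22 |   9 | edcecececbeecaea
  23 |   6 | edcedcecececbeecaea
  24 |  19 | eecaea

SA = [24, 0, 3, 22, 2, 1, 4, 18, 21, 17, 15, 13, 11, 8, 10, 7, 5, 23, 20, 16, 14, 12, 9, 6, 19]
[i] adj suffixes → lcp
  [1] 24/0 → 1 ('a')
  [2] 0/3 → 2 ('ab')
  [3] 3/22 → 1 ('a')
  [4] 22/2 → 0 ('')
  [5] 2/1 → 1 ('b')
  [6] 1/4 → 1 ('b')
  [7] 4/18 → 1 ('b')
  [8] 18/21 → 0 ('')
  [9] 21/17 → 1 ('c')
  [10] 17/15 → 1 ('c')
  [11] 15/13 → 3 ('cec')
  [12] 13/11 → 5 ('cecec')
  [13] 11/8 → 2 ('ce')
  [14] 8/10 → 0 ('')
  [15] 10/7 → 3 ('dce')
  [16] 7/5 → 1 ('d')
  [17] 5/23 → 0 ('')
  [18] 23/20 → 1 ('e')
  [19] 20/16 → 2 ('ec')
  [20] 16/14 → 2 ('ec')
  [21] 14/12 → 4 ('ecec')
  [22] 12/9 → 1 ('e')
  [23] 9/6 → 4 ('edce')
  [24] 6/19 → 1 ('e')

[0, 1, 2, 1, 0, 1, 1, 1, 0, 1, 1, 3, 5, 2, 0, 3, 1, 0, 1, 2, 2, 4, 1, 4, 1]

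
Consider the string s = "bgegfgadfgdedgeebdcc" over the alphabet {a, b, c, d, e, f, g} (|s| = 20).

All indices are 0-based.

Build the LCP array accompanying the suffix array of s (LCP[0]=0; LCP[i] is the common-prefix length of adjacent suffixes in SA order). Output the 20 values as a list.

sorted suffixes:
  #0 SA[0]=6  'adfgdedgeebdcc'
  #1 SA[1]=16  'bdcc'
  #2 SA[2]=0  'bgegfgadfgdedgeebdcc'
  #3 SA[3]=19  'c'
  #4 SA[4]=18  'cc'
  #5 SA[5]=17  'dcc'
  #6 SA[6]=10  'dedgeebdcc'
  #7 SA[7]=7  'dfgdedgeebdcc'
  #8 SA[8]=12  'dgeebdcc'
  #9 SA[9]=15  'ebdcc'
  #10 SA[10]=11  'edgeebdcc'
  #11 SA[11]=14  'eebdcc'
  #12 SA[12]=2  'egfgadfgdedgeebdcc'
  #13 SA[13]=4  'fgadfgdedgeebdcc'
  #14 SA[14]=8  'fgdedgeebdcc'
  #15 SA[15]=5  'gadfgdedgeebdcc'
  #16 SA[16]=9  'gdedgeebdcc'
  #17 SA[17]=13  'geebdcc'
  #18 SA[18]=1  'gegfgadfgdedgeebdcc'
  #19 SA[19]=3  'gfgadfgdedgeebdcc'

SA = [6, 16, 0, 19, 18, 17, 10, 7, 12, 15, 11, 14, 2, 4, 8, 5, 9, 13, 1, 3]
rank  pair      lcp
   1  s[6:],s[16:]  0  ''
   2  s[16:],s[0:]  1  'b'
   3  s[0:],s[19:]  0  ''
   4  s[19:],s[18:]  1  'c'
   5  s[18:],s[17:]  0  ''
   6  s[17:],s[10:]  1  'd'
   7  s[10:],s[7:]  1  'd'
   8  s[7:],s[12:]  1  'd'
   9  s[12:],s[15:]  0  ''
  10  s[15:],s[11:]  1  'e'
  11  s[11:],s[14:]  1  'e'
  12  s[14:],s[2:]  1  'e'
  13  s[2:],s[4:]  0  ''
  14  s[4:],s[8:]  2  'fg'
  15  s[8:],s[5:]  0  ''
  16  s[5:],s[9:]  1  'g'
  17  s[9:],s[13:]  1  'g'
  18  s[13:],s[1:]  2  'ge'
  19  s[1:],s[3:]  1  'g'

[0, 0, 1, 0, 1, 0, 1, 1, 1, 0, 1, 1, 1, 0, 2, 0, 1, 1, 2, 1]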